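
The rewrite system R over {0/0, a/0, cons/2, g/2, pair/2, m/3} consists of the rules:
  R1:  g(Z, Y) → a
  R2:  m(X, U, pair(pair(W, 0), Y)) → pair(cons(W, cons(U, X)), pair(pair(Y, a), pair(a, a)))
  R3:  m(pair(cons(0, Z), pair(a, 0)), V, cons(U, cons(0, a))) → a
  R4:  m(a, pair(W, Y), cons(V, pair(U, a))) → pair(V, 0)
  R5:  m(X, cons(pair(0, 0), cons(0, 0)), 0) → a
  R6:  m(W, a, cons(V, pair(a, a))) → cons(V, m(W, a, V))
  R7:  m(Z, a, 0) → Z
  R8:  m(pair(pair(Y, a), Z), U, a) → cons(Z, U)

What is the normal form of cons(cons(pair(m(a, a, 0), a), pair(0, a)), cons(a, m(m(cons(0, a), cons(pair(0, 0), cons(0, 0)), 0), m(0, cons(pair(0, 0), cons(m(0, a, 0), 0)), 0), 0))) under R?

cons(cons(pair(a, a), pair(0, a)), cons(a, a))

1. cons(cons(pair(m(a, a, 0), a), pair(0, a)), cons(a, m(m(cons(0, a), cons(pair(0, 0), cons(0, 0)), 0), m(0, cons(pair(0, 0), cons(m(0, a, 0), 0)), 0), 0)))  →  cons(cons(pair(a, a), pair(0, a)), cons(a, m(m(cons(0, a), cons(pair(0, 0), cons(0, 0)), 0), m(0, cons(pair(0, 0), cons(m(0, a, 0), 0)), 0), 0)))   [R7 at 1.1.1]
2. cons(cons(pair(a, a), pair(0, a)), cons(a, m(m(cons(0, a), cons(pair(0, 0), cons(0, 0)), 0), m(0, cons(pair(0, 0), cons(m(0, a, 0), 0)), 0), 0)))  →  cons(cons(pair(a, a), pair(0, a)), cons(a, m(a, m(0, cons(pair(0, 0), cons(m(0, a, 0), 0)), 0), 0)))   [R5 at 2.2.1]
3. cons(cons(pair(a, a), pair(0, a)), cons(a, m(a, m(0, cons(pair(0, 0), cons(m(0, a, 0), 0)), 0), 0)))  →  cons(cons(pair(a, a), pair(0, a)), cons(a, m(a, m(0, cons(pair(0, 0), cons(0, 0)), 0), 0)))   [R7 at 2.2.2.2.2.1]
4. cons(cons(pair(a, a), pair(0, a)), cons(a, m(a, m(0, cons(pair(0, 0), cons(0, 0)), 0), 0)))  →  cons(cons(pair(a, a), pair(0, a)), cons(a, m(a, a, 0)))   [R5 at 2.2.2]
5. cons(cons(pair(a, a), pair(0, a)), cons(a, m(a, a, 0)))  →  cons(cons(pair(a, a), pair(0, a)), cons(a, a))   [R7 at 2.2]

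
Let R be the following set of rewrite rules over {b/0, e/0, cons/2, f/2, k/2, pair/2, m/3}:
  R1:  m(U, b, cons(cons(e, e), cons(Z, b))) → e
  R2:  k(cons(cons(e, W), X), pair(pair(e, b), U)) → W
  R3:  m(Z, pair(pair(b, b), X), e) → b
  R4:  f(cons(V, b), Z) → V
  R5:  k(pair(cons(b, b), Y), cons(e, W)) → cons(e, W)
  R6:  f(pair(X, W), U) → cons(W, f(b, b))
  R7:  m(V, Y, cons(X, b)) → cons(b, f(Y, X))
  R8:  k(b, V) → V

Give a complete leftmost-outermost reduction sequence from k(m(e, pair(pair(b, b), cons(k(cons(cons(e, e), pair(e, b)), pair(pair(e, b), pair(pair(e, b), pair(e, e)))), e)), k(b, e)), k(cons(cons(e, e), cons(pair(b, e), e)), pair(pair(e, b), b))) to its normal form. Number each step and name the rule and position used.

e

1. k(m(e, pair(pair(b, b), cons(k(cons(cons(e, e), pair(e, b)), pair(pair(e, b), pair(pair(e, b), pair(e, e)))), e)), k(b, e)), k(cons(cons(e, e), cons(pair(b, e), e)), pair(pair(e, b), b)))  →  k(m(e, pair(pair(b, b), cons(e, e)), k(b, e)), k(cons(cons(e, e), cons(pair(b, e), e)), pair(pair(e, b), b)))   [R2 at 1.2.2.1]
2. k(m(e, pair(pair(b, b), cons(e, e)), k(b, e)), k(cons(cons(e, e), cons(pair(b, e), e)), pair(pair(e, b), b)))  →  k(m(e, pair(pair(b, b), cons(e, e)), e), k(cons(cons(e, e), cons(pair(b, e), e)), pair(pair(e, b), b)))   [R8 at 1.3]
3. k(m(e, pair(pair(b, b), cons(e, e)), e), k(cons(cons(e, e), cons(pair(b, e), e)), pair(pair(e, b), b)))  →  k(b, k(cons(cons(e, e), cons(pair(b, e), e)), pair(pair(e, b), b)))   [R3 at 1]
4. k(b, k(cons(cons(e, e), cons(pair(b, e), e)), pair(pair(e, b), b)))  →  k(cons(cons(e, e), cons(pair(b, e), e)), pair(pair(e, b), b))   [R8 at ε]
5. k(cons(cons(e, e), cons(pair(b, e), e)), pair(pair(e, b), b))  →  e   [R2 at ε]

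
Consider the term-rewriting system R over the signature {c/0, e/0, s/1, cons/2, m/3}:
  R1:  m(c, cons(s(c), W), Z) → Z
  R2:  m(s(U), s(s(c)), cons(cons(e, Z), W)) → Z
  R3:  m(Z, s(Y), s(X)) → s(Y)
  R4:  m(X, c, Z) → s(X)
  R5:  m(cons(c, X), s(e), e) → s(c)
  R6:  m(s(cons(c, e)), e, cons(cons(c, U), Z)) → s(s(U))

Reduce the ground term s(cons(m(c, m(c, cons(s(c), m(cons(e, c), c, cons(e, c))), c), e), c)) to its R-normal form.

s(cons(s(c), c))

1. s(cons(m(c, m(c, cons(s(c), m(cons(e, c), c, cons(e, c))), c), e), c))  →  s(cons(m(c, c, e), c))   [R1 at 1.1.2]
2. s(cons(m(c, c, e), c))  →  s(cons(s(c), c))   [R4 at 1.1]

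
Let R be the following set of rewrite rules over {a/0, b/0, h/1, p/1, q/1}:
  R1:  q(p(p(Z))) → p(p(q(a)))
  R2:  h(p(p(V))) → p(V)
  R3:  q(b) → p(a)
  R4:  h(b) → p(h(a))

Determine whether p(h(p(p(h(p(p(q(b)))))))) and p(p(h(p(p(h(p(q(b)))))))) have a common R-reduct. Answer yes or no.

yes — NF(t₁) = p(p(p(p(a)))), NF(t₂) = p(p(p(p(a))))

Reduce t₁ = p(h(p(p(h(p(p(q(b)))))))):
1. p(h(p(p(h(p(p(q(b))))))))  →  p(p(h(p(p(q(b))))))   [R2 at 1]
2. p(p(h(p(p(q(b))))))  →  p(p(p(q(b))))   [R2 at 1.1]
3. p(p(p(q(b))))  →  p(p(p(p(a))))   [R3 at 1.1.1]

Reduce t₂ = p(p(h(p(p(h(p(q(b)))))))):
1. p(p(h(p(p(h(p(q(b))))))))  →  p(p(p(h(p(q(b))))))   [R2 at 1.1]
2. p(p(p(h(p(q(b))))))  →  p(p(p(h(p(p(a))))))   [R3 at 1.1.1.1.1]
3. p(p(p(h(p(p(a))))))  →  p(p(p(p(a))))   [R2 at 1.1.1]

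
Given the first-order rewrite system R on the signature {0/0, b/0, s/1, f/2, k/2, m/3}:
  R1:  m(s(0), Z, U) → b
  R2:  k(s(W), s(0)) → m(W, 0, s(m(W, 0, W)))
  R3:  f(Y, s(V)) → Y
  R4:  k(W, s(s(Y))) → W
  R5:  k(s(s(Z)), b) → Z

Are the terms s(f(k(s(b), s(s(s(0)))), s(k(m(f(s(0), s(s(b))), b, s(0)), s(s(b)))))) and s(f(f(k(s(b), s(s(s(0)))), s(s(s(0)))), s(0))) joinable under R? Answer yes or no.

yes — NF(t₁) = s(s(b)), NF(t₂) = s(s(b))

Reduce t₁ = s(f(k(s(b), s(s(s(0)))), s(k(m(f(s(0), s(s(b))), b, s(0)), s(s(b)))))):
1. s(f(k(s(b), s(s(s(0)))), s(k(m(f(s(0), s(s(b))), b, s(0)), s(s(b))))))  →  s(k(s(b), s(s(s(0)))))   [R3 at 1]
2. s(k(s(b), s(s(s(0)))))  →  s(s(b))   [R4 at 1]

Reduce t₂ = s(f(f(k(s(b), s(s(s(0)))), s(s(s(0)))), s(0))):
1. s(f(f(k(s(b), s(s(s(0)))), s(s(s(0)))), s(0)))  →  s(f(k(s(b), s(s(s(0)))), s(s(s(0)))))   [R3 at 1]
2. s(f(k(s(b), s(s(s(0)))), s(s(s(0)))))  →  s(k(s(b), s(s(s(0)))))   [R3 at 1]
3. s(k(s(b), s(s(s(0)))))  →  s(s(b))   [R4 at 1]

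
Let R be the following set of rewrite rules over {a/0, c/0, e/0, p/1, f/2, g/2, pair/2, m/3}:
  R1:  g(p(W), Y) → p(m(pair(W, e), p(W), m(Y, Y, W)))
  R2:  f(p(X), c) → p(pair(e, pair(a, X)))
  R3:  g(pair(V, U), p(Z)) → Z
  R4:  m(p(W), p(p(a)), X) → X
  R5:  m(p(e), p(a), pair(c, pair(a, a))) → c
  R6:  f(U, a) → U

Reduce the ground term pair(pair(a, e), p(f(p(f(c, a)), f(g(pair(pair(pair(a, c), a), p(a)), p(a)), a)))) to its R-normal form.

1. pair(pair(a, e), p(f(p(f(c, a)), f(g(pair(pair(pair(a, c), a), p(a)), p(a)), a))))  →  pair(pair(a, e), p(f(p(c), f(g(pair(pair(pair(a, c), a), p(a)), p(a)), a))))   [R6 at 2.1.1.1]
2. pair(pair(a, e), p(f(p(c), f(g(pair(pair(pair(a, c), a), p(a)), p(a)), a))))  →  pair(pair(a, e), p(f(p(c), g(pair(pair(pair(a, c), a), p(a)), p(a)))))   [R6 at 2.1.2]
3. pair(pair(a, e), p(f(p(c), g(pair(pair(pair(a, c), a), p(a)), p(a)))))  →  pair(pair(a, e), p(f(p(c), a)))   [R3 at 2.1.2]
4. pair(pair(a, e), p(f(p(c), a)))  →  pair(pair(a, e), p(p(c)))   [R6 at 2.1]

pair(pair(a, e), p(p(c)))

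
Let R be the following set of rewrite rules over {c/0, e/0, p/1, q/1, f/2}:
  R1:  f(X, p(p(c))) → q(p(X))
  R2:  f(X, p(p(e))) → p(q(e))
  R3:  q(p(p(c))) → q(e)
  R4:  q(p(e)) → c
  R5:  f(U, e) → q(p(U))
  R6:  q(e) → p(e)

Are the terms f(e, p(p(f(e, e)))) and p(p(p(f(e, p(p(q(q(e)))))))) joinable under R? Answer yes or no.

Reduce t₁ = f(e, p(p(f(e, e)))):
1. f(e, p(p(f(e, e))))  →  f(e, p(p(q(p(e)))))   [R5 at 2.1.1]
2. f(e, p(p(q(p(e)))))  →  f(e, p(p(c)))   [R4 at 2.1.1]
3. f(e, p(p(c)))  →  q(p(e))   [R1 at ε]
4. q(p(e))  →  c   [R4 at ε]

Reduce t₂ = p(p(p(f(e, p(p(q(q(e)))))))):
1. p(p(p(f(e, p(p(q(q(e))))))))  →  p(p(p(f(e, p(p(q(p(e))))))))   [R6 at 1.1.1.2.1.1.1]
2. p(p(p(f(e, p(p(q(p(e))))))))  →  p(p(p(f(e, p(p(c))))))   [R4 at 1.1.1.2.1.1]
3. p(p(p(f(e, p(p(c))))))  →  p(p(p(q(p(e)))))   [R1 at 1.1.1]
4. p(p(p(q(p(e)))))  →  p(p(p(c)))   [R4 at 1.1.1]

no — NF(t₁) = c, NF(t₂) = p(p(p(c)))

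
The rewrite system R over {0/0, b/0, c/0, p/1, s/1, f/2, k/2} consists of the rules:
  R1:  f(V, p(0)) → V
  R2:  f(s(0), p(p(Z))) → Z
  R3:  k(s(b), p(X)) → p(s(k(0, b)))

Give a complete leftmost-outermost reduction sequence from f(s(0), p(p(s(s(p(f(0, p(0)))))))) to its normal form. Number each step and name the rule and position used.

1. f(s(0), p(p(s(s(p(f(0, p(0))))))))  →  s(s(p(f(0, p(0)))))   [R2 at ε]
2. s(s(p(f(0, p(0)))))  →  s(s(p(0)))   [R1 at 1.1.1]

s(s(p(0)))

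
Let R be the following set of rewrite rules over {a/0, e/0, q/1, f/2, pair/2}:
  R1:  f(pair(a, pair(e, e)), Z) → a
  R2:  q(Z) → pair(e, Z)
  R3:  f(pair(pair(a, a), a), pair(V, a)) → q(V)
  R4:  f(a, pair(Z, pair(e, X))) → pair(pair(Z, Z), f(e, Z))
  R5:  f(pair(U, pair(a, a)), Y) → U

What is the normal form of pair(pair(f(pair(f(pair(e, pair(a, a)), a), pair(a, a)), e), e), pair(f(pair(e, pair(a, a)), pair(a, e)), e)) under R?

1. pair(pair(f(pair(f(pair(e, pair(a, a)), a), pair(a, a)), e), e), pair(f(pair(e, pair(a, a)), pair(a, e)), e))  →  pair(pair(f(pair(e, pair(a, a)), a), e), pair(f(pair(e, pair(a, a)), pair(a, e)), e))   [R5 at 1.1]
2. pair(pair(f(pair(e, pair(a, a)), a), e), pair(f(pair(e, pair(a, a)), pair(a, e)), e))  →  pair(pair(e, e), pair(f(pair(e, pair(a, a)), pair(a, e)), e))   [R5 at 1.1]
3. pair(pair(e, e), pair(f(pair(e, pair(a, a)), pair(a, e)), e))  →  pair(pair(e, e), pair(e, e))   [R5 at 2.1]

pair(pair(e, e), pair(e, e))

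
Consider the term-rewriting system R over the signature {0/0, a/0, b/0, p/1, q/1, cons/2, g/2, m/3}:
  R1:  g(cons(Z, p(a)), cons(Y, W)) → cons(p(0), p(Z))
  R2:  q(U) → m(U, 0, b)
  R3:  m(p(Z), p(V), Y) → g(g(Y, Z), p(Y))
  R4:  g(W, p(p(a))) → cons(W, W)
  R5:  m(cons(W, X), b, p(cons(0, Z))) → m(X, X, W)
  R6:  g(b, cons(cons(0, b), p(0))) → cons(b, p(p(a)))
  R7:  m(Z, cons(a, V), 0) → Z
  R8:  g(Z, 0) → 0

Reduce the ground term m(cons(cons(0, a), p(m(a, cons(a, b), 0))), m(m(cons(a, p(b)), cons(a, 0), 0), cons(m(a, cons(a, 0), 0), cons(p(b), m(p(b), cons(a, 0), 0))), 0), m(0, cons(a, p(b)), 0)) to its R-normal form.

cons(cons(0, a), p(a))

1. m(cons(cons(0, a), p(m(a, cons(a, b), 0))), m(m(cons(a, p(b)), cons(a, 0), 0), cons(m(a, cons(a, 0), 0), cons(p(b), m(p(b), cons(a, 0), 0))), 0), m(0, cons(a, p(b)), 0))  →  m(cons(cons(0, a), p(a)), m(m(cons(a, p(b)), cons(a, 0), 0), cons(m(a, cons(a, 0), 0), cons(p(b), m(p(b), cons(a, 0), 0))), 0), m(0, cons(a, p(b)), 0))   [R7 at 1.2.1]
2. m(cons(cons(0, a), p(a)), m(m(cons(a, p(b)), cons(a, 0), 0), cons(m(a, cons(a, 0), 0), cons(p(b), m(p(b), cons(a, 0), 0))), 0), m(0, cons(a, p(b)), 0))  →  m(cons(cons(0, a), p(a)), m(cons(a, p(b)), cons(m(a, cons(a, 0), 0), cons(p(b), m(p(b), cons(a, 0), 0))), 0), m(0, cons(a, p(b)), 0))   [R7 at 2.1]
3. m(cons(cons(0, a), p(a)), m(cons(a, p(b)), cons(m(a, cons(a, 0), 0), cons(p(b), m(p(b), cons(a, 0), 0))), 0), m(0, cons(a, p(b)), 0))  →  m(cons(cons(0, a), p(a)), m(cons(a, p(b)), cons(a, cons(p(b), m(p(b), cons(a, 0), 0))), 0), m(0, cons(a, p(b)), 0))   [R7 at 2.2.1]
4. m(cons(cons(0, a), p(a)), m(cons(a, p(b)), cons(a, cons(p(b), m(p(b), cons(a, 0), 0))), 0), m(0, cons(a, p(b)), 0))  →  m(cons(cons(0, a), p(a)), cons(a, p(b)), m(0, cons(a, p(b)), 0))   [R7 at 2]
5. m(cons(cons(0, a), p(a)), cons(a, p(b)), m(0, cons(a, p(b)), 0))  →  m(cons(cons(0, a), p(a)), cons(a, p(b)), 0)   [R7 at 3]
6. m(cons(cons(0, a), p(a)), cons(a, p(b)), 0)  →  cons(cons(0, a), p(a))   [R7 at ε]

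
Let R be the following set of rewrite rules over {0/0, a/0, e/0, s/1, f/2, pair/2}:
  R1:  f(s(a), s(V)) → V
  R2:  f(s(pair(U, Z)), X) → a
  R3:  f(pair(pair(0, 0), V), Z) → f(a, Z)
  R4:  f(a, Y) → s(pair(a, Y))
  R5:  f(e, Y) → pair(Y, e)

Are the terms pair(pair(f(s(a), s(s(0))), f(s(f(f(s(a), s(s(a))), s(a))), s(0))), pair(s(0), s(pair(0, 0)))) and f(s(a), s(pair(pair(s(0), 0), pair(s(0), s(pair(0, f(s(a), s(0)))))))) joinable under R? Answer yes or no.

Reduce t₁ = pair(pair(f(s(a), s(s(0))), f(s(f(f(s(a), s(s(a))), s(a))), s(0))), pair(s(0), s(pair(0, 0)))):
1. pair(pair(f(s(a), s(s(0))), f(s(f(f(s(a), s(s(a))), s(a))), s(0))), pair(s(0), s(pair(0, 0))))  →  pair(pair(s(0), f(s(f(f(s(a), s(s(a))), s(a))), s(0))), pair(s(0), s(pair(0, 0))))   [R1 at 1.1]
2. pair(pair(s(0), f(s(f(f(s(a), s(s(a))), s(a))), s(0))), pair(s(0), s(pair(0, 0))))  →  pair(pair(s(0), f(s(f(s(a), s(a))), s(0))), pair(s(0), s(pair(0, 0))))   [R1 at 1.2.1.1.1]
3. pair(pair(s(0), f(s(f(s(a), s(a))), s(0))), pair(s(0), s(pair(0, 0))))  →  pair(pair(s(0), f(s(a), s(0))), pair(s(0), s(pair(0, 0))))   [R1 at 1.2.1.1]
4. pair(pair(s(0), f(s(a), s(0))), pair(s(0), s(pair(0, 0))))  →  pair(pair(s(0), 0), pair(s(0), s(pair(0, 0))))   [R1 at 1.2]

Reduce t₂ = f(s(a), s(pair(pair(s(0), 0), pair(s(0), s(pair(0, f(s(a), s(0)))))))):
1. f(s(a), s(pair(pair(s(0), 0), pair(s(0), s(pair(0, f(s(a), s(0))))))))  →  pair(pair(s(0), 0), pair(s(0), s(pair(0, f(s(a), s(0))))))   [R1 at ε]
2. pair(pair(s(0), 0), pair(s(0), s(pair(0, f(s(a), s(0))))))  →  pair(pair(s(0), 0), pair(s(0), s(pair(0, 0))))   [R1 at 2.2.1.2]

yes — NF(t₁) = pair(pair(s(0), 0), pair(s(0), s(pair(0, 0)))), NF(t₂) = pair(pair(s(0), 0), pair(s(0), s(pair(0, 0))))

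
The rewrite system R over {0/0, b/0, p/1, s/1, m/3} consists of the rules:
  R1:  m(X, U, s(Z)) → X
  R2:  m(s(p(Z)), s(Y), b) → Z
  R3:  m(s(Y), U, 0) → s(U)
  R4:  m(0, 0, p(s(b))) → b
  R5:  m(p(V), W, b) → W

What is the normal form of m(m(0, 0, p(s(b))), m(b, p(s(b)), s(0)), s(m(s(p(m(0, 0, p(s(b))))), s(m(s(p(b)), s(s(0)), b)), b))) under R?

1. m(m(0, 0, p(s(b))), m(b, p(s(b)), s(0)), s(m(s(p(m(0, 0, p(s(b))))), s(m(s(p(b)), s(s(0)), b)), b)))  →  m(0, 0, p(s(b)))   [R1 at ε]
2. m(0, 0, p(s(b)))  →  b   [R4 at ε]

b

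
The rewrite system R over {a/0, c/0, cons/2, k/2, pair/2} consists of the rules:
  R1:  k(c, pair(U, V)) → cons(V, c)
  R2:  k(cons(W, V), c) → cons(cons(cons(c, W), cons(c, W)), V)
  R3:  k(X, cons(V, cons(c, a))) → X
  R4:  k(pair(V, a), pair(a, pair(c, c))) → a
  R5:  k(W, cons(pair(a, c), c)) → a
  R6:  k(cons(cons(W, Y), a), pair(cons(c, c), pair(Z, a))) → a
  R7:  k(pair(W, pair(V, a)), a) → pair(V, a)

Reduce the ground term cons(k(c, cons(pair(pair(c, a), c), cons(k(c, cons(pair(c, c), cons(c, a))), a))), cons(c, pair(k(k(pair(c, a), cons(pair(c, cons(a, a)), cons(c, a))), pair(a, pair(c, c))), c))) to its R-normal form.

1. cons(k(c, cons(pair(pair(c, a), c), cons(k(c, cons(pair(c, c), cons(c, a))), a))), cons(c, pair(k(k(pair(c, a), cons(pair(c, cons(a, a)), cons(c, a))), pair(a, pair(c, c))), c)))  →  cons(k(c, cons(pair(pair(c, a), c), cons(c, a))), cons(c, pair(k(k(pair(c, a), cons(pair(c, cons(a, a)), cons(c, a))), pair(a, pair(c, c))), c)))   [R3 at 1.2.2.1]
2. cons(k(c, cons(pair(pair(c, a), c), cons(c, a))), cons(c, pair(k(k(pair(c, a), cons(pair(c, cons(a, a)), cons(c, a))), pair(a, pair(c, c))), c)))  →  cons(c, cons(c, pair(k(k(pair(c, a), cons(pair(c, cons(a, a)), cons(c, a))), pair(a, pair(c, c))), c)))   [R3 at 1]
3. cons(c, cons(c, pair(k(k(pair(c, a), cons(pair(c, cons(a, a)), cons(c, a))), pair(a, pair(c, c))), c)))  →  cons(c, cons(c, pair(k(pair(c, a), pair(a, pair(c, c))), c)))   [R3 at 2.2.1.1]
4. cons(c, cons(c, pair(k(pair(c, a), pair(a, pair(c, c))), c)))  →  cons(c, cons(c, pair(a, c)))   [R4 at 2.2.1]

cons(c, cons(c, pair(a, c)))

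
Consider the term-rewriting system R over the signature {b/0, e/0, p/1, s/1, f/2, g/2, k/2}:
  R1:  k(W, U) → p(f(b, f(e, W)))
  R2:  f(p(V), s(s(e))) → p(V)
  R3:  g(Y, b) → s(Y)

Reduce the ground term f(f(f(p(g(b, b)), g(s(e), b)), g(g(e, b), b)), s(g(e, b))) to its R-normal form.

1. f(f(f(p(g(b, b)), g(s(e), b)), g(g(e, b), b)), s(g(e, b)))  →  f(f(f(p(s(b)), g(s(e), b)), g(g(e, b), b)), s(g(e, b)))   [R3 at 1.1.1.1]
2. f(f(f(p(s(b)), g(s(e), b)), g(g(e, b), b)), s(g(e, b)))  →  f(f(f(p(s(b)), s(s(e))), g(g(e, b), b)), s(g(e, b)))   [R3 at 1.1.2]
3. f(f(f(p(s(b)), s(s(e))), g(g(e, b), b)), s(g(e, b)))  →  f(f(p(s(b)), g(g(e, b), b)), s(g(e, b)))   [R2 at 1.1]
4. f(f(p(s(b)), g(g(e, b), b)), s(g(e, b)))  →  f(f(p(s(b)), s(g(e, b))), s(g(e, b)))   [R3 at 1.2]
5. f(f(p(s(b)), s(g(e, b))), s(g(e, b)))  →  f(f(p(s(b)), s(s(e))), s(g(e, b)))   [R3 at 1.2.1]
6. f(f(p(s(b)), s(s(e))), s(g(e, b)))  →  f(p(s(b)), s(g(e, b)))   [R2 at 1]
7. f(p(s(b)), s(g(e, b)))  →  f(p(s(b)), s(s(e)))   [R3 at 2.1]
8. f(p(s(b)), s(s(e)))  →  p(s(b))   [R2 at ε]

p(s(b))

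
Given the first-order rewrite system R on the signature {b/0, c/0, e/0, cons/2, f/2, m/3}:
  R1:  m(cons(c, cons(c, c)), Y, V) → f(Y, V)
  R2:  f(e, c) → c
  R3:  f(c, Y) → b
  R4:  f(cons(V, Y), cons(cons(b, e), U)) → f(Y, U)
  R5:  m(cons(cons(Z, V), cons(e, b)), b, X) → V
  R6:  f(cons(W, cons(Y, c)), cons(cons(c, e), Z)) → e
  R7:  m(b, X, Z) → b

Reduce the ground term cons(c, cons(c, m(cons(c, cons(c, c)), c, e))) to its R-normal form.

cons(c, cons(c, b))

1. cons(c, cons(c, m(cons(c, cons(c, c)), c, e)))  →  cons(c, cons(c, f(c, e)))   [R1 at 2.2]
2. cons(c, cons(c, f(c, e)))  →  cons(c, cons(c, b))   [R3 at 2.2]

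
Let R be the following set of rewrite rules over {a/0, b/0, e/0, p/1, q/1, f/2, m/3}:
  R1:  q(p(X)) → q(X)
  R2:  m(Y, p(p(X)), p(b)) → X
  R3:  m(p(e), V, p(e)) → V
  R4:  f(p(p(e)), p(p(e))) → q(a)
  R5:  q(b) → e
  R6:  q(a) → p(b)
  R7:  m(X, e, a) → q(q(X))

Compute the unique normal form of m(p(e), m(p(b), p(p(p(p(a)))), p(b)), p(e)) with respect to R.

1. m(p(e), m(p(b), p(p(p(p(a)))), p(b)), p(e))  →  m(p(b), p(p(p(p(a)))), p(b))   [R3 at ε]
2. m(p(b), p(p(p(p(a)))), p(b))  →  p(p(a))   [R2 at ε]

p(p(a))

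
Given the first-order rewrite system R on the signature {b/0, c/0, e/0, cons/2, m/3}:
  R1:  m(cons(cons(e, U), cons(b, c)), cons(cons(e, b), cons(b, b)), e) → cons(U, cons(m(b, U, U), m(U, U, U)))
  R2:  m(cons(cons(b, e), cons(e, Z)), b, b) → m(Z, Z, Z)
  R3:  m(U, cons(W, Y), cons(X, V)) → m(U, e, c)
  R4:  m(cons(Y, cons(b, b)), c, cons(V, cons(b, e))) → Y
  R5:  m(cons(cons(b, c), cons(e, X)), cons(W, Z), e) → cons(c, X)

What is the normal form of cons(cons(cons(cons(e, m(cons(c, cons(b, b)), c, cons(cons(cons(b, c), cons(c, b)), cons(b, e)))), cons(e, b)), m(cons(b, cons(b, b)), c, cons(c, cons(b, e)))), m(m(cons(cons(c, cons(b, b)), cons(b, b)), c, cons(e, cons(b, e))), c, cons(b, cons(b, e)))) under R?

1. cons(cons(cons(cons(e, m(cons(c, cons(b, b)), c, cons(cons(cons(b, c), cons(c, b)), cons(b, e)))), cons(e, b)), m(cons(b, cons(b, b)), c, cons(c, cons(b, e)))), m(m(cons(cons(c, cons(b, b)), cons(b, b)), c, cons(e, cons(b, e))), c, cons(b, cons(b, e))))  →  cons(cons(cons(cons(e, c), cons(e, b)), m(cons(b, cons(b, b)), c, cons(c, cons(b, e)))), m(m(cons(cons(c, cons(b, b)), cons(b, b)), c, cons(e, cons(b, e))), c, cons(b, cons(b, e))))   [R4 at 1.1.1.2]
2. cons(cons(cons(cons(e, c), cons(e, b)), m(cons(b, cons(b, b)), c, cons(c, cons(b, e)))), m(m(cons(cons(c, cons(b, b)), cons(b, b)), c, cons(e, cons(b, e))), c, cons(b, cons(b, e))))  →  cons(cons(cons(cons(e, c), cons(e, b)), b), m(m(cons(cons(c, cons(b, b)), cons(b, b)), c, cons(e, cons(b, e))), c, cons(b, cons(b, e))))   [R4 at 1.2]
3. cons(cons(cons(cons(e, c), cons(e, b)), b), m(m(cons(cons(c, cons(b, b)), cons(b, b)), c, cons(e, cons(b, e))), c, cons(b, cons(b, e))))  →  cons(cons(cons(cons(e, c), cons(e, b)), b), m(cons(c, cons(b, b)), c, cons(b, cons(b, e))))   [R4 at 2.1]
4. cons(cons(cons(cons(e, c), cons(e, b)), b), m(cons(c, cons(b, b)), c, cons(b, cons(b, e))))  →  cons(cons(cons(cons(e, c), cons(e, b)), b), c)   [R4 at 2]

cons(cons(cons(cons(e, c), cons(e, b)), b), c)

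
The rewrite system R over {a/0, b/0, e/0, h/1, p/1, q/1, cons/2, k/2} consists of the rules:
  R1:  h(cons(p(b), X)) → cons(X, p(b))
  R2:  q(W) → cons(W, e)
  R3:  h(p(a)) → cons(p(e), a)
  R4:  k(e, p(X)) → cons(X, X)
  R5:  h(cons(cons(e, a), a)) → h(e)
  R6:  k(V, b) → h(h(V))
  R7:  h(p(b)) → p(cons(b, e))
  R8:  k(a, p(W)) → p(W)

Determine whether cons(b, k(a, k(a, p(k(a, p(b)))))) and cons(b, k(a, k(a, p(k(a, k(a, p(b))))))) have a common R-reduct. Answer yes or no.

yes — NF(t₁) = cons(b, p(p(b))), NF(t₂) = cons(b, p(p(b)))

Reduce t₁ = cons(b, k(a, k(a, p(k(a, p(b)))))):
1. cons(b, k(a, k(a, p(k(a, p(b))))))  →  cons(b, k(a, p(k(a, p(b)))))   [R8 at 2.2]
2. cons(b, k(a, p(k(a, p(b)))))  →  cons(b, p(k(a, p(b))))   [R8 at 2]
3. cons(b, p(k(a, p(b))))  →  cons(b, p(p(b)))   [R8 at 2.1]

Reduce t₂ = cons(b, k(a, k(a, p(k(a, k(a, p(b))))))):
1. cons(b, k(a, k(a, p(k(a, k(a, p(b)))))))  →  cons(b, k(a, p(k(a, k(a, p(b))))))   [R8 at 2.2]
2. cons(b, k(a, p(k(a, k(a, p(b))))))  →  cons(b, p(k(a, k(a, p(b)))))   [R8 at 2]
3. cons(b, p(k(a, k(a, p(b)))))  →  cons(b, p(k(a, p(b))))   [R8 at 2.1.2]
4. cons(b, p(k(a, p(b))))  →  cons(b, p(p(b)))   [R8 at 2.1]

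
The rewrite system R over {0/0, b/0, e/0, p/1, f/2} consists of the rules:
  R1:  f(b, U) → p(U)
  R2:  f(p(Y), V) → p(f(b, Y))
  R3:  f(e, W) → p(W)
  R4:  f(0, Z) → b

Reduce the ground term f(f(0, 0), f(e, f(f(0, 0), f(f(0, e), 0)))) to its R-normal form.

1. f(f(0, 0), f(e, f(f(0, 0), f(f(0, e), 0))))  →  f(b, f(e, f(f(0, 0), f(f(0, e), 0))))   [R4 at 1]
2. f(b, f(e, f(f(0, 0), f(f(0, e), 0))))  →  p(f(e, f(f(0, 0), f(f(0, e), 0))))   [R1 at ε]
3. p(f(e, f(f(0, 0), f(f(0, e), 0))))  →  p(p(f(f(0, 0), f(f(0, e), 0))))   [R3 at 1]
4. p(p(f(f(0, 0), f(f(0, e), 0))))  →  p(p(f(b, f(f(0, e), 0))))   [R4 at 1.1.1]
5. p(p(f(b, f(f(0, e), 0))))  →  p(p(p(f(f(0, e), 0))))   [R1 at 1.1]
6. p(p(p(f(f(0, e), 0))))  →  p(p(p(f(b, 0))))   [R4 at 1.1.1.1]
7. p(p(p(f(b, 0))))  →  p(p(p(p(0))))   [R1 at 1.1.1]

p(p(p(p(0))))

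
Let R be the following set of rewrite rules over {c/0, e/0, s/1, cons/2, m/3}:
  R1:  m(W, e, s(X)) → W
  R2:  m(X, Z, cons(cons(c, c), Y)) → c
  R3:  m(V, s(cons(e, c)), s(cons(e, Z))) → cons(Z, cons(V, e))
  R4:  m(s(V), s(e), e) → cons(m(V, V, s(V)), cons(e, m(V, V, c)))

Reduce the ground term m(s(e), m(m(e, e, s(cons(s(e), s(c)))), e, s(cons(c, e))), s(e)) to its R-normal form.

s(e)

1. m(s(e), m(m(e, e, s(cons(s(e), s(c)))), e, s(cons(c, e))), s(e))  →  m(s(e), m(e, e, s(cons(s(e), s(c)))), s(e))   [R1 at 2]
2. m(s(e), m(e, e, s(cons(s(e), s(c)))), s(e))  →  m(s(e), e, s(e))   [R1 at 2]
3. m(s(e), e, s(e))  →  s(e)   [R1 at ε]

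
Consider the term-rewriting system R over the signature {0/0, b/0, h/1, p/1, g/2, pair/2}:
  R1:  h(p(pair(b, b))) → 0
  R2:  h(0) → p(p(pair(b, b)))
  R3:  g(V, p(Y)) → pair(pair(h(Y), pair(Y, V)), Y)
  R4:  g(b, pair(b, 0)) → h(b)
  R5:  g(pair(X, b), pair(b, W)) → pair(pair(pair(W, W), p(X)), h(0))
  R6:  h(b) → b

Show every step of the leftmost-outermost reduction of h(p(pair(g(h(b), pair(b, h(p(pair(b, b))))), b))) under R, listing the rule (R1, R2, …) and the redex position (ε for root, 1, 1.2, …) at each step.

0

1. h(p(pair(g(h(b), pair(b, h(p(pair(b, b))))), b)))  →  h(p(pair(g(b, pair(b, h(p(pair(b, b))))), b)))   [R6 at 1.1.1.1]
2. h(p(pair(g(b, pair(b, h(p(pair(b, b))))), b)))  →  h(p(pair(g(b, pair(b, 0)), b)))   [R1 at 1.1.1.2.2]
3. h(p(pair(g(b, pair(b, 0)), b)))  →  h(p(pair(h(b), b)))   [R4 at 1.1.1]
4. h(p(pair(h(b), b)))  →  h(p(pair(b, b)))   [R6 at 1.1.1]
5. h(p(pair(b, b)))  →  0   [R1 at ε]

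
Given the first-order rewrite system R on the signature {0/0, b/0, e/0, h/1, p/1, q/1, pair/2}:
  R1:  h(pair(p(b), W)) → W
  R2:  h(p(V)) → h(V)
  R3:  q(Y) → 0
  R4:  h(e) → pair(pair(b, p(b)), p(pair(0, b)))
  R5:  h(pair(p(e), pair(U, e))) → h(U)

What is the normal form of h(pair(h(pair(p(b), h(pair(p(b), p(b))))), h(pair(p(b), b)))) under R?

1. h(pair(h(pair(p(b), h(pair(p(b), p(b))))), h(pair(p(b), b))))  →  h(pair(h(pair(p(b), p(b))), h(pair(p(b), b))))   [R1 at 1.1]
2. h(pair(h(pair(p(b), p(b))), h(pair(p(b), b))))  →  h(pair(p(b), h(pair(p(b), b))))   [R1 at 1.1]
3. h(pair(p(b), h(pair(p(b), b))))  →  h(pair(p(b), b))   [R1 at ε]
4. h(pair(p(b), b))  →  b   [R1 at ε]

b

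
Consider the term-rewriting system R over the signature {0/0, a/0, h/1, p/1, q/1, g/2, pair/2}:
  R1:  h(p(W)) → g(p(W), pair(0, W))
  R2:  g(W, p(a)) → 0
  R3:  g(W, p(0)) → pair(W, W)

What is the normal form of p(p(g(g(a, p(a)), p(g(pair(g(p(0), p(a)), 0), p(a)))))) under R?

1. p(p(g(g(a, p(a)), p(g(pair(g(p(0), p(a)), 0), p(a))))))  →  p(p(g(0, p(g(pair(g(p(0), p(a)), 0), p(a))))))   [R2 at 1.1.1]
2. p(p(g(0, p(g(pair(g(p(0), p(a)), 0), p(a))))))  →  p(p(g(0, p(0))))   [R2 at 1.1.2.1]
3. p(p(g(0, p(0))))  →  p(p(pair(0, 0)))   [R3 at 1.1]

p(p(pair(0, 0)))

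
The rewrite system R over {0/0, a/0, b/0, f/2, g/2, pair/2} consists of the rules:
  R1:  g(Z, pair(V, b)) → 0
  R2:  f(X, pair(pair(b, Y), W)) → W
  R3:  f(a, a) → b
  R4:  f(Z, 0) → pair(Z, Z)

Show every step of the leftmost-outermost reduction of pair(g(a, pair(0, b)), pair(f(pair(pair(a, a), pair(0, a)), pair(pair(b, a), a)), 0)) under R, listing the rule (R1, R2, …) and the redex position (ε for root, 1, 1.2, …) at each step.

pair(0, pair(a, 0))

1. pair(g(a, pair(0, b)), pair(f(pair(pair(a, a), pair(0, a)), pair(pair(b, a), a)), 0))  →  pair(0, pair(f(pair(pair(a, a), pair(0, a)), pair(pair(b, a), a)), 0))   [R1 at 1]
2. pair(0, pair(f(pair(pair(a, a), pair(0, a)), pair(pair(b, a), a)), 0))  →  pair(0, pair(a, 0))   [R2 at 2.1]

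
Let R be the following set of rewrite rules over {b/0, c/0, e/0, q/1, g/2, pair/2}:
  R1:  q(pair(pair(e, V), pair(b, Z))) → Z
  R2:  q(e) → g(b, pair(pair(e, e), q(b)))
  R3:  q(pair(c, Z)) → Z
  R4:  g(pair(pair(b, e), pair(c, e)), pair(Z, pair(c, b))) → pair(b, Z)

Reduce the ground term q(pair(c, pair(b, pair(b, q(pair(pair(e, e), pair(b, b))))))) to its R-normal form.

pair(b, pair(b, b))

1. q(pair(c, pair(b, pair(b, q(pair(pair(e, e), pair(b, b)))))))  →  pair(b, pair(b, q(pair(pair(e, e), pair(b, b)))))   [R3 at ε]
2. pair(b, pair(b, q(pair(pair(e, e), pair(b, b)))))  →  pair(b, pair(b, b))   [R1 at 2.2]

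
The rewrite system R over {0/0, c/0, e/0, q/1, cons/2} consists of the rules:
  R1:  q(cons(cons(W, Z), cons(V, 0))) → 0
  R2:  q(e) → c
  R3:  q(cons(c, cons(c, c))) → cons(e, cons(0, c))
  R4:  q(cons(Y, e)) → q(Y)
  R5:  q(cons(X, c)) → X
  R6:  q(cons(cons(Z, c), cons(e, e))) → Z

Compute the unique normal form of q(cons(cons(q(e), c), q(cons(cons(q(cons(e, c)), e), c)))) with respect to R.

1. q(cons(cons(q(e), c), q(cons(cons(q(cons(e, c)), e), c))))  →  q(cons(cons(c, c), q(cons(cons(q(cons(e, c)), e), c))))   [R2 at 1.1.1]
2. q(cons(cons(c, c), q(cons(cons(q(cons(e, c)), e), c))))  →  q(cons(cons(c, c), cons(q(cons(e, c)), e)))   [R5 at 1.2]
3. q(cons(cons(c, c), cons(q(cons(e, c)), e)))  →  q(cons(cons(c, c), cons(e, e)))   [R5 at 1.2.1]
4. q(cons(cons(c, c), cons(e, e)))  →  c   [R6 at ε]

c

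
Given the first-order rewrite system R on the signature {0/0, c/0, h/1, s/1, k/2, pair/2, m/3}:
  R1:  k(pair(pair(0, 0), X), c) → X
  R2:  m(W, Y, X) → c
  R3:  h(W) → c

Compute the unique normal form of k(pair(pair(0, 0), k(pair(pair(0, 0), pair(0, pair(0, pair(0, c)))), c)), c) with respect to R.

1. k(pair(pair(0, 0), k(pair(pair(0, 0), pair(0, pair(0, pair(0, c)))), c)), c)  →  k(pair(pair(0, 0), pair(0, pair(0, pair(0, c)))), c)   [R1 at ε]
2. k(pair(pair(0, 0), pair(0, pair(0, pair(0, c)))), c)  →  pair(0, pair(0, pair(0, c)))   [R1 at ε]

pair(0, pair(0, pair(0, c)))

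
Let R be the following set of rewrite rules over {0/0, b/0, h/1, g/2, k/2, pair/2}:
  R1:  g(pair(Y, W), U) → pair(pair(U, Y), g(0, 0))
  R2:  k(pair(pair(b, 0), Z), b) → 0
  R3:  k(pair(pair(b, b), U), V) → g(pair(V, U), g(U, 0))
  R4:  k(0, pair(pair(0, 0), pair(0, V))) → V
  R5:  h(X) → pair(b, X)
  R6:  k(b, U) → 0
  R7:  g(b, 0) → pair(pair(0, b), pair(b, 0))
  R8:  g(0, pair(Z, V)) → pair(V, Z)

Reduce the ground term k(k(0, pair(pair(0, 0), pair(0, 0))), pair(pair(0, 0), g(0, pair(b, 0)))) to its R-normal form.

1. k(k(0, pair(pair(0, 0), pair(0, 0))), pair(pair(0, 0), g(0, pair(b, 0))))  →  k(0, pair(pair(0, 0), g(0, pair(b, 0))))   [R4 at 1]
2. k(0, pair(pair(0, 0), g(0, pair(b, 0))))  →  k(0, pair(pair(0, 0), pair(0, b)))   [R8 at 2.2]
3. k(0, pair(pair(0, 0), pair(0, b)))  →  b   [R4 at ε]

b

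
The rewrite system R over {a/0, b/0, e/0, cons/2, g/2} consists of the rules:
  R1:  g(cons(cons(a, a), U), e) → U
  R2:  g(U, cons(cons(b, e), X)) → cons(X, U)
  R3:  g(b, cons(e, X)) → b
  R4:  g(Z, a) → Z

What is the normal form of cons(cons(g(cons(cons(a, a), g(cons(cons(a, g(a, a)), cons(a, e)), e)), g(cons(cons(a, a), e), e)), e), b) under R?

cons(cons(cons(a, e), e), b)

1. cons(cons(g(cons(cons(a, a), g(cons(cons(a, g(a, a)), cons(a, e)), e)), g(cons(cons(a, a), e), e)), e), b)  →  cons(cons(g(cons(cons(a, a), g(cons(cons(a, a), cons(a, e)), e)), g(cons(cons(a, a), e), e)), e), b)   [R4 at 1.1.1.2.1.1.2]
2. cons(cons(g(cons(cons(a, a), g(cons(cons(a, a), cons(a, e)), e)), g(cons(cons(a, a), e), e)), e), b)  →  cons(cons(g(cons(cons(a, a), cons(a, e)), g(cons(cons(a, a), e), e)), e), b)   [R1 at 1.1.1.2]
3. cons(cons(g(cons(cons(a, a), cons(a, e)), g(cons(cons(a, a), e), e)), e), b)  →  cons(cons(g(cons(cons(a, a), cons(a, e)), e), e), b)   [R1 at 1.1.2]
4. cons(cons(g(cons(cons(a, a), cons(a, e)), e), e), b)  →  cons(cons(cons(a, e), e), b)   [R1 at 1.1]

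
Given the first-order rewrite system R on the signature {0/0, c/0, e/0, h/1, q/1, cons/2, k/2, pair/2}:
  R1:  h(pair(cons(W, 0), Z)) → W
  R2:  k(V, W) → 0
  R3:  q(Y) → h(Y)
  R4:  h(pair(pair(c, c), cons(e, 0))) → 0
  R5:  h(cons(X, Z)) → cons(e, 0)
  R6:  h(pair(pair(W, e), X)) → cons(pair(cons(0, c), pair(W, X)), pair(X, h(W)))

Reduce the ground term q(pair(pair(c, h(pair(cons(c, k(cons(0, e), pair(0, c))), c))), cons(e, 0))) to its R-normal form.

0

1. q(pair(pair(c, h(pair(cons(c, k(cons(0, e), pair(0, c))), c))), cons(e, 0)))  →  h(pair(pair(c, h(pair(cons(c, k(cons(0, e), pair(0, c))), c))), cons(e, 0)))   [R3 at ε]
2. h(pair(pair(c, h(pair(cons(c, k(cons(0, e), pair(0, c))), c))), cons(e, 0)))  →  h(pair(pair(c, h(pair(cons(c, 0), c))), cons(e, 0)))   [R2 at 1.1.2.1.1.2]
3. h(pair(pair(c, h(pair(cons(c, 0), c))), cons(e, 0)))  →  h(pair(pair(c, c), cons(e, 0)))   [R1 at 1.1.2]
4. h(pair(pair(c, c), cons(e, 0)))  →  0   [R4 at ε]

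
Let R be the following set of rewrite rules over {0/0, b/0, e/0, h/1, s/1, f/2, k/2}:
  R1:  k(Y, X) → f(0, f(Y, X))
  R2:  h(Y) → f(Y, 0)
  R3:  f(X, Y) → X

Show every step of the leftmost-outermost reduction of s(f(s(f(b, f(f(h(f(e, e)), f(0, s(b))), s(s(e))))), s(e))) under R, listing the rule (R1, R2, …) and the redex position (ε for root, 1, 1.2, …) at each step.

1. s(f(s(f(b, f(f(h(f(e, e)), f(0, s(b))), s(s(e))))), s(e)))  →  s(s(f(b, f(f(h(f(e, e)), f(0, s(b))), s(s(e))))))   [R3 at 1]
2. s(s(f(b, f(f(h(f(e, e)), f(0, s(b))), s(s(e))))))  →  s(s(b))   [R3 at 1.1]

s(s(b))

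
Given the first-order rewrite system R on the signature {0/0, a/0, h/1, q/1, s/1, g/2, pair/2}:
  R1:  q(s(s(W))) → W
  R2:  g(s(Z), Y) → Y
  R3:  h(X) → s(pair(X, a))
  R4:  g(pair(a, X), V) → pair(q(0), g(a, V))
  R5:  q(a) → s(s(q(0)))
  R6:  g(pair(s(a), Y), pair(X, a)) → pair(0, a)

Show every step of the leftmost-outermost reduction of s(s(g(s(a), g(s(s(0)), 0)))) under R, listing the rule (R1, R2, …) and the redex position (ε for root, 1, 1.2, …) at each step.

s(s(0))

1. s(s(g(s(a), g(s(s(0)), 0))))  →  s(s(g(s(s(0)), 0)))   [R2 at 1.1]
2. s(s(g(s(s(0)), 0)))  →  s(s(0))   [R2 at 1.1]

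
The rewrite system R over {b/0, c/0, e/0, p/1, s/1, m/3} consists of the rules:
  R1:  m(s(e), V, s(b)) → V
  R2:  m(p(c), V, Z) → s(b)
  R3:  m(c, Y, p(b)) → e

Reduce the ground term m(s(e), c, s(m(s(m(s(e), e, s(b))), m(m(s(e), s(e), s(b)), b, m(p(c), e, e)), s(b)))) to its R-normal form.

1. m(s(e), c, s(m(s(m(s(e), e, s(b))), m(m(s(e), s(e), s(b)), b, m(p(c), e, e)), s(b))))  →  m(s(e), c, s(m(s(e), m(m(s(e), s(e), s(b)), b, m(p(c), e, e)), s(b))))   [R1 at 3.1.1.1]
2. m(s(e), c, s(m(s(e), m(m(s(e), s(e), s(b)), b, m(p(c), e, e)), s(b))))  →  m(s(e), c, s(m(m(s(e), s(e), s(b)), b, m(p(c), e, e))))   [R1 at 3.1]
3. m(s(e), c, s(m(m(s(e), s(e), s(b)), b, m(p(c), e, e))))  →  m(s(e), c, s(m(s(e), b, m(p(c), e, e))))   [R1 at 3.1.1]
4. m(s(e), c, s(m(s(e), b, m(p(c), e, e))))  →  m(s(e), c, s(m(s(e), b, s(b))))   [R2 at 3.1.3]
5. m(s(e), c, s(m(s(e), b, s(b))))  →  m(s(e), c, s(b))   [R1 at 3.1]
6. m(s(e), c, s(b))  →  c   [R1 at ε]

c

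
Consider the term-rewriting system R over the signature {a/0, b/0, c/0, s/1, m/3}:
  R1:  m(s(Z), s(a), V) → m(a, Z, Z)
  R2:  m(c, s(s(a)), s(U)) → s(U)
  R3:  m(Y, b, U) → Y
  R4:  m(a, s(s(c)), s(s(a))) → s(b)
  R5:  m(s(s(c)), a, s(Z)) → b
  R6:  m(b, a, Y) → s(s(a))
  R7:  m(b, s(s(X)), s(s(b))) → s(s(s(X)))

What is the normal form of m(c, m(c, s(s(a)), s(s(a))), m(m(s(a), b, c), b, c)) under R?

1. m(c, m(c, s(s(a)), s(s(a))), m(m(s(a), b, c), b, c))  →  m(c, s(s(a)), m(m(s(a), b, c), b, c))   [R2 at 2]
2. m(c, s(s(a)), m(m(s(a), b, c), b, c))  →  m(c, s(s(a)), m(s(a), b, c))   [R3 at 3]
3. m(c, s(s(a)), m(s(a), b, c))  →  m(c, s(s(a)), s(a))   [R3 at 3]
4. m(c, s(s(a)), s(a))  →  s(a)   [R2 at ε]

s(a)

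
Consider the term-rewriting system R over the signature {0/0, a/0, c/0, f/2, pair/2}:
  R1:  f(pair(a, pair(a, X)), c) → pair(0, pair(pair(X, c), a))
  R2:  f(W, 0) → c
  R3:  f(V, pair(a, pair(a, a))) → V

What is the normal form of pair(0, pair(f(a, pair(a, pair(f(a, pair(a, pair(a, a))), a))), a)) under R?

1. pair(0, pair(f(a, pair(a, pair(f(a, pair(a, pair(a, a))), a))), a))  →  pair(0, pair(f(a, pair(a, pair(a, a))), a))   [R3 at 2.1.2.2.1]
2. pair(0, pair(f(a, pair(a, pair(a, a))), a))  →  pair(0, pair(a, a))   [R3 at 2.1]

pair(0, pair(a, a))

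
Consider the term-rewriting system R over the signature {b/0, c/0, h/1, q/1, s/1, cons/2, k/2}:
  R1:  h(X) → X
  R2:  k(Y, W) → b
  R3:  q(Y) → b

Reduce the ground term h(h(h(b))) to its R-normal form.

b

1. h(h(h(b)))  →  h(h(b))   [R1 at ε]
2. h(h(b))  →  h(b)   [R1 at ε]
3. h(b)  →  b   [R1 at ε]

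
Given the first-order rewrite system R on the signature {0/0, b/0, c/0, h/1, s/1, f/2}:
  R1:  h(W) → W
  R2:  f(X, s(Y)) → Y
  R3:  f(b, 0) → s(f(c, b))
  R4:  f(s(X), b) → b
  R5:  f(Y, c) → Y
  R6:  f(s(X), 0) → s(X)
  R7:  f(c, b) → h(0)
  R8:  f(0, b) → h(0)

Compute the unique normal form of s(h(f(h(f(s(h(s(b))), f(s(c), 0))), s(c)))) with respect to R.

s(c)

1. s(h(f(h(f(s(h(s(b))), f(s(c), 0))), s(c))))  →  s(f(h(f(s(h(s(b))), f(s(c), 0))), s(c)))   [R1 at 1]
2. s(f(h(f(s(h(s(b))), f(s(c), 0))), s(c)))  →  s(c)   [R2 at 1]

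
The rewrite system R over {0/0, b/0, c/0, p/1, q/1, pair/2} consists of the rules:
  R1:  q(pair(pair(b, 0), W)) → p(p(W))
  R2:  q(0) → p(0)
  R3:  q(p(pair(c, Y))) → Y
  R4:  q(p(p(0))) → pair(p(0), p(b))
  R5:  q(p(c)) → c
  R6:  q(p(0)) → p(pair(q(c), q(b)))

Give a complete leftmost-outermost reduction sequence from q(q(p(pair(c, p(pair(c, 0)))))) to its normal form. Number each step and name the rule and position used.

1. q(q(p(pair(c, p(pair(c, 0))))))  →  q(p(pair(c, 0)))   [R3 at 1]
2. q(p(pair(c, 0)))  →  0   [R3 at ε]

0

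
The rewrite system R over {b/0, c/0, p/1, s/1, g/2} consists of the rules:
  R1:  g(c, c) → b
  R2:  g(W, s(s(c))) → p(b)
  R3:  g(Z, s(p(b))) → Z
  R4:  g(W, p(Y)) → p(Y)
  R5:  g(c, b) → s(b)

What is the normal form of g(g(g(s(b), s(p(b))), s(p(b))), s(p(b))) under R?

1. g(g(g(s(b), s(p(b))), s(p(b))), s(p(b)))  →  g(g(s(b), s(p(b))), s(p(b)))   [R3 at ε]
2. g(g(s(b), s(p(b))), s(p(b)))  →  g(s(b), s(p(b)))   [R3 at ε]
3. g(s(b), s(p(b)))  →  s(b)   [R3 at ε]

s(b)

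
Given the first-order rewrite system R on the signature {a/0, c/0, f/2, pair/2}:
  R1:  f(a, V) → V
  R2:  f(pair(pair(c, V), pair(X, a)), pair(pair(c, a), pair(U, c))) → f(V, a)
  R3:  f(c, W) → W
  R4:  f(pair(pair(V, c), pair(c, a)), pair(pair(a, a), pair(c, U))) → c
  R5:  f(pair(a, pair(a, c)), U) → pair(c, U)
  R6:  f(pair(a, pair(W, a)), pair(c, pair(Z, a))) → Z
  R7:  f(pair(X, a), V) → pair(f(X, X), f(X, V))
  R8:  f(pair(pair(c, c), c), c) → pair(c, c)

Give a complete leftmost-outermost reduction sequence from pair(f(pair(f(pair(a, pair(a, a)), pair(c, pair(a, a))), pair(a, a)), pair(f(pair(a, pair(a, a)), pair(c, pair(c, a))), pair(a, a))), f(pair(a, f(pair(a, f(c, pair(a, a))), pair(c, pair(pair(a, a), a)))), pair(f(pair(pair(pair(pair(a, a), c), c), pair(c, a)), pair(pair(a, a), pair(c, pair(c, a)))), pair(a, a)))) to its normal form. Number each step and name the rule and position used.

pair(a, a)

1. pair(f(pair(f(pair(a, pair(a, a)), pair(c, pair(a, a))), pair(a, a)), pair(f(pair(a, pair(a, a)), pair(c, pair(c, a))), pair(a, a))), f(pair(a, f(pair(a, f(c, pair(a, a))), pair(c, pair(pair(a, a), a)))), pair(f(pair(pair(pair(pair(a, a), c), c), pair(c, a)), pair(pair(a, a), pair(c, pair(c, a)))), pair(a, a))))  →  pair(f(pair(a, pair(a, a)), pair(f(pair(a, pair(a, a)), pair(c, pair(c, a))), pair(a, a))), f(pair(a, f(pair(a, f(c, pair(a, a))), pair(c, pair(pair(a, a), a)))), pair(f(pair(pair(pair(pair(a, a), c), c), pair(c, a)), pair(pair(a, a), pair(c, pair(c, a)))), pair(a, a))))   [R6 at 1.1.1]
2. pair(f(pair(a, pair(a, a)), pair(f(pair(a, pair(a, a)), pair(c, pair(c, a))), pair(a, a))), f(pair(a, f(pair(a, f(c, pair(a, a))), pair(c, pair(pair(a, a), a)))), pair(f(pair(pair(pair(pair(a, a), c), c), pair(c, a)), pair(pair(a, a), pair(c, pair(c, a)))), pair(a, a))))  →  pair(f(pair(a, pair(a, a)), pair(c, pair(a, a))), f(pair(a, f(pair(a, f(c, pair(a, a))), pair(c, pair(pair(a, a), a)))), pair(f(pair(pair(pair(pair(a, a), c), c), pair(c, a)), pair(pair(a, a), pair(c, pair(c, a)))), pair(a, a))))   [R6 at 1.2.1]
3. pair(f(pair(a, pair(a, a)), pair(c, pair(a, a))), f(pair(a, f(pair(a, f(c, pair(a, a))), pair(c, pair(pair(a, a), a)))), pair(f(pair(pair(pair(pair(a, a), c), c), pair(c, a)), pair(pair(a, a), pair(c, pair(c, a)))), pair(a, a))))  →  pair(a, f(pair(a, f(pair(a, f(c, pair(a, a))), pair(c, pair(pair(a, a), a)))), pair(f(pair(pair(pair(pair(a, a), c), c), pair(c, a)), pair(pair(a, a), pair(c, pair(c, a)))), pair(a, a))))   [R6 at 1]
4. pair(a, f(pair(a, f(pair(a, f(c, pair(a, a))), pair(c, pair(pair(a, a), a)))), pair(f(pair(pair(pair(pair(a, a), c), c), pair(c, a)), pair(pair(a, a), pair(c, pair(c, a)))), pair(a, a))))  →  pair(a, f(pair(a, f(pair(a, pair(a, a)), pair(c, pair(pair(a, a), a)))), pair(f(pair(pair(pair(pair(a, a), c), c), pair(c, a)), pair(pair(a, a), pair(c, pair(c, a)))), pair(a, a))))   [R3 at 2.1.2.1.2]
5. pair(a, f(pair(a, f(pair(a, pair(a, a)), pair(c, pair(pair(a, a), a)))), pair(f(pair(pair(pair(pair(a, a), c), c), pair(c, a)), pair(pair(a, a), pair(c, pair(c, a)))), pair(a, a))))  →  pair(a, f(pair(a, pair(a, a)), pair(f(pair(pair(pair(pair(a, a), c), c), pair(c, a)), pair(pair(a, a), pair(c, pair(c, a)))), pair(a, a))))   [R6 at 2.1.2]
6. pair(a, f(pair(a, pair(a, a)), pair(f(pair(pair(pair(pair(a, a), c), c), pair(c, a)), pair(pair(a, a), pair(c, pair(c, a)))), pair(a, a))))  →  pair(a, f(pair(a, pair(a, a)), pair(c, pair(a, a))))   [R4 at 2.2.1]
7. pair(a, f(pair(a, pair(a, a)), pair(c, pair(a, a))))  →  pair(a, a)   [R6 at 2]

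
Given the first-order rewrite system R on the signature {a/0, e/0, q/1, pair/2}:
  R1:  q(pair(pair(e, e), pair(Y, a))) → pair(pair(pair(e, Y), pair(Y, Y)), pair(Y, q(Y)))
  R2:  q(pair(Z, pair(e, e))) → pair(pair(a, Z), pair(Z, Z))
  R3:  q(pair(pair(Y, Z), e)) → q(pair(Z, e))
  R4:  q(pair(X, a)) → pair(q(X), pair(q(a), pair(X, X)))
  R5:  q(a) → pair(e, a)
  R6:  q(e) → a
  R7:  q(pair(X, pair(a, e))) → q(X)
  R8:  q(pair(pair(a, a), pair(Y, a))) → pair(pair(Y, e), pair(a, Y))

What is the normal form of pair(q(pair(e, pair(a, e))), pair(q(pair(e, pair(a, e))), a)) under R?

1. pair(q(pair(e, pair(a, e))), pair(q(pair(e, pair(a, e))), a))  →  pair(q(e), pair(q(pair(e, pair(a, e))), a))   [R7 at 1]
2. pair(q(e), pair(q(pair(e, pair(a, e))), a))  →  pair(a, pair(q(pair(e, pair(a, e))), a))   [R6 at 1]
3. pair(a, pair(q(pair(e, pair(a, e))), a))  →  pair(a, pair(q(e), a))   [R7 at 2.1]
4. pair(a, pair(q(e), a))  →  pair(a, pair(a, a))   [R6 at 2.1]

pair(a, pair(a, a))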